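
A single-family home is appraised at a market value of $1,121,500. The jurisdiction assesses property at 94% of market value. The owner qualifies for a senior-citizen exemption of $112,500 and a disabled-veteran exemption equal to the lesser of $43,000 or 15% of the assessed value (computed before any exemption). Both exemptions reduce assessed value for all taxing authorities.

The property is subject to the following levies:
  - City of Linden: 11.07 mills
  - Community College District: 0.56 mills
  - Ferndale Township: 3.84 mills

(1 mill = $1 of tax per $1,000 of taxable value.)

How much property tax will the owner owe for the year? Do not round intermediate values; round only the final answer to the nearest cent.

$13,903.04

Assessed value = $1,121,500 × 0.94 = $1,054,210
Disabled-veteran exemption = min($43,000, 15% × $1,054,210) = min($43,000, $158,131.5) = $43,000 (dollar cap binds)
Taxable value = $1,054,210 − $112,500 − $43,000 = $898,710
City of Linden: $898,710 × 0.01107 = $9,948.7197
Community College District: $898,710 × 0.00056 = $503.2776
Ferndale Township: $898,710 × 0.00384 = $3,451.0464
Total = $13,903.0437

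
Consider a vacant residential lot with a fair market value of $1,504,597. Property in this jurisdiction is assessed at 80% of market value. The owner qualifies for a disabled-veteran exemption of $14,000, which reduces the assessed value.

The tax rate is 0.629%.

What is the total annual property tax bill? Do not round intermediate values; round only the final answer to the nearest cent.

$7,483.07

Assessed value = $1,504,597 × 0.8 = $1,203,677.6
Taxable value = $1,203,677.6 − $14,000 = $1,189,677.6
Tax = $1,189,677.6 × 0.00629 = $7,483.072104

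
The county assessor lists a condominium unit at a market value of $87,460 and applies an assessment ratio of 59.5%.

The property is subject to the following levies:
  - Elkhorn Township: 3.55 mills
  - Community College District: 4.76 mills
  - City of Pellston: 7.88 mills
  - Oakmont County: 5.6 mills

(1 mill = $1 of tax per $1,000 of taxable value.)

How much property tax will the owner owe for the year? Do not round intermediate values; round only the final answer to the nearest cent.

$1,133.92

Assessed value = $87,460 × 0.595 = $52,038.7
Elkhorn Township: $52,038.7 × 0.00355 = $184.737385
Community College District: $52,038.7 × 0.00476 = $247.704212
City of Pellston: $52,038.7 × 0.00788 = $410.064956
Oakmont County: $52,038.7 × 0.0056 = $291.41672
Total = $184.737385 + $247.704212 + $410.064956 + $291.41672 = $1,133.923273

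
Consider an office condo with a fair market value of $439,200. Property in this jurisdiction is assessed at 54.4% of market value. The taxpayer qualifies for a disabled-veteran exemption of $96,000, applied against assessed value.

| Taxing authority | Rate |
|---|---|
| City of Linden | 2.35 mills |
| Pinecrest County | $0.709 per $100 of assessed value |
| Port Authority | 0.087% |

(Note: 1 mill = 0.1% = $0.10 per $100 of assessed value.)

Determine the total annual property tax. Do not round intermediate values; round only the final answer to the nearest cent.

$1,473.55

Assessed value = $439,200 × 0.544 = $238,924.8
Taxable value = $238,924.8 − $96,000 = $142,924.8
City of Linden: $142,924.8 × 0.00235 = $335.87328
Pinecrest County: $142,924.8 × 0.00709 = $1,013.336832
Port Authority: $142,924.8 × 0.00087 = $124.344576
Total = $1,473.554688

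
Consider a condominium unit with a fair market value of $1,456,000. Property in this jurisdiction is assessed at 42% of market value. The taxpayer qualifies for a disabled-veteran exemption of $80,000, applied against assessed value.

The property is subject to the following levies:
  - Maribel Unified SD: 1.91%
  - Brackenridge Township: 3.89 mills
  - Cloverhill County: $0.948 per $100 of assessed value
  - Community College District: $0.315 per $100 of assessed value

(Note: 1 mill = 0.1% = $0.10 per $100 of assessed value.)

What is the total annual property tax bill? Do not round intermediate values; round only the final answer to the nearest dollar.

Assessed value = $1,456,000 × 0.42 = $611,520
Taxable value = $611,520 − $80,000 = $531,520
Maribel Unified SD: $531,520 × 0.0191 = $10,152.032
Brackenridge Township: $531,520 × 0.00389 = $2,067.6128
Cloverhill County: $531,520 × 0.00948 = $5,038.8096
Community College District: $531,520 × 0.00315 = $1,674.288
Total = $18,932.7424

$18,933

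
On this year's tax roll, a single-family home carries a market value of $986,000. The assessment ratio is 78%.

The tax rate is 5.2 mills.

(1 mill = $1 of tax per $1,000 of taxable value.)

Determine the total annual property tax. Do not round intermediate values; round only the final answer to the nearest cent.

Assessed value = $986,000 × 0.78 = $769,080
Tax = $769,080 × 0.0052 = $3,999.216

$3,999.22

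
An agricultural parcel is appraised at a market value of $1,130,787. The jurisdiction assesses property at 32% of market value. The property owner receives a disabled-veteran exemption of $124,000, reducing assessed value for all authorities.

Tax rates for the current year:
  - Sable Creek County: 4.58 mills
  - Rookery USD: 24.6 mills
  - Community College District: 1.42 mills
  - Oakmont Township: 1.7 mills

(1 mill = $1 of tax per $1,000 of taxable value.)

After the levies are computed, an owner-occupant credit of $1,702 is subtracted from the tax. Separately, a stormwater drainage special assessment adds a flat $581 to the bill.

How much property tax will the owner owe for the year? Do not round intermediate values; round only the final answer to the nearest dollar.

Assessed value = $1,130,787 × 0.32 = $361,851.84
Taxable value = $361,851.84 − $124,000 = $237,851.84
Sable Creek County: $237,851.84 × 0.00458 = $1,089.3614272
Rookery USD: $237,851.84 × 0.0246 = $5,851.155264
Community College District: $237,851.84 × 0.00142 = $337.7496128
Oakmont Township: $237,851.84 × 0.0017 = $404.348128
Levies subtotal = $7,682.614432
After credit = $7,682.614432 − $1,702 = $5,980.614432
Total = $5,980.614432 + $581 = $6,561.614432

$6,562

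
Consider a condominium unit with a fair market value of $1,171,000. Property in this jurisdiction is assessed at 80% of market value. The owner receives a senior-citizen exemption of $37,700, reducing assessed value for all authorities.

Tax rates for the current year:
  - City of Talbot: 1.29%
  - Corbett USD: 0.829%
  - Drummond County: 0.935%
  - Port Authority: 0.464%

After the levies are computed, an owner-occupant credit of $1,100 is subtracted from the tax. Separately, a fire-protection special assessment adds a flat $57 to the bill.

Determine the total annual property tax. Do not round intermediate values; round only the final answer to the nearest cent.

Assessed value = $1,171,000 × 0.8 = $936,800
Taxable value = $936,800 − $37,700 = $899,100
City of Talbot: $899,100 × 0.0129 = $11,598.39
Corbett USD: $899,100 × 0.00829 = $7,453.539
Drummond County: $899,100 × 0.00935 = $8,406.585
Port Authority: $899,100 × 0.00464 = $4,171.824
Levies subtotal = $31,630.338
After credit = $31,630.338 − $1,100 = $30,530.338
Total = $30,530.338 + $57 = $30,587.338

$30,587.34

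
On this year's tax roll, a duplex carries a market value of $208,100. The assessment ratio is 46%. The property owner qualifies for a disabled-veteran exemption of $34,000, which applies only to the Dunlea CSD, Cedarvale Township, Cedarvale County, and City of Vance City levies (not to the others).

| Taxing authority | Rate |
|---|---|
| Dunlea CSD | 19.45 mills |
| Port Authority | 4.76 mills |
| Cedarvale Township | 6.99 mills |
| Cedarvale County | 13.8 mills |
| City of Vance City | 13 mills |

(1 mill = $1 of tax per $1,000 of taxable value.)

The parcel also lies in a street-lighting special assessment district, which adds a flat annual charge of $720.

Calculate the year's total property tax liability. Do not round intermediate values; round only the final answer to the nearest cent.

$4,461.95

Assessed value = $208,100 × 0.46 = $95,726
Dunlea CSD: ($95,726 − $34,000) × 0.01945 = $61,726 × 0.01945 = $1,200.5707
Port Authority: $95,726 × 0.00476 = $455.65576
Cedarvale Township: ($95,726 − $34,000) × 0.00699 = $61,726 × 0.00699 = $431.46474
Cedarvale County: ($95,726 − $34,000) × 0.0138 = $61,726 × 0.0138 = $851.8188
City of Vance City: ($95,726 − $34,000) × 0.013 = $61,726 × 0.013 = $802.438
Levies subtotal = $3,741.948
Total = $3,741.948 + $720 = $4,461.948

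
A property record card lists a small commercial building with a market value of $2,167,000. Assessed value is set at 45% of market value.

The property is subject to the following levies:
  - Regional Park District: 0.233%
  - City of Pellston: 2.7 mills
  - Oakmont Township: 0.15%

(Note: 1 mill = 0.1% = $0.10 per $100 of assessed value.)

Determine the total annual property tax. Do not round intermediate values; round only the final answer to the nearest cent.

$6,367.73

Assessed value = $2,167,000 × 0.45 = $975,150
Regional Park District: $975,150 × 0.00233 = $2,272.0995
City of Pellston: $975,150 × 0.0027 = $2,632.905
Oakmont Township: $975,150 × 0.0015 = $1,462.725
Total = $6,367.7295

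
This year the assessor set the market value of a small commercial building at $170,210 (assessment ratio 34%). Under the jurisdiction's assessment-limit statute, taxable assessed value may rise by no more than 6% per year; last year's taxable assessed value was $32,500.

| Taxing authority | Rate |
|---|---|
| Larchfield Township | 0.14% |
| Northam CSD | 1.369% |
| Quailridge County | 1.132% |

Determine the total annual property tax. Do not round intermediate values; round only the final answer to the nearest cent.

Uncapped assessed value = $170,210 × 0.34 = $57,871.4
Cap limit = $32,500 × 1.06 = $34,450
Taxable assessed value = min($57,871.4, $34,450) = $34,450 (cap binds)
Larchfield Township: $34,450 × 0.0014 = $48.23
Northam CSD: $34,450 × 0.01369 = $471.6205
Quailridge County: $34,450 × 0.01132 = $389.974
Total = $909.8245

$909.82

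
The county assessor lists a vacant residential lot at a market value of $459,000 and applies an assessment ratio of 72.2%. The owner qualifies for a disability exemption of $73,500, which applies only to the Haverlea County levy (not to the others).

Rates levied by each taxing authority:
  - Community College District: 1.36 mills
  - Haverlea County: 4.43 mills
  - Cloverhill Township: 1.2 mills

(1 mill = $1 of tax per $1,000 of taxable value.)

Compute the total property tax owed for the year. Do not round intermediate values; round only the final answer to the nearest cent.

$1,990.87

Assessed value = $459,000 × 0.722 = $331,398
Community College District: $331,398 × 0.00136 = $450.70128
Haverlea County: ($331,398 − $73,500) × 0.00443 = $257,898 × 0.00443 = $1,142.48814
Cloverhill Township: $331,398 × 0.0012 = $397.6776
Total = $1,990.86702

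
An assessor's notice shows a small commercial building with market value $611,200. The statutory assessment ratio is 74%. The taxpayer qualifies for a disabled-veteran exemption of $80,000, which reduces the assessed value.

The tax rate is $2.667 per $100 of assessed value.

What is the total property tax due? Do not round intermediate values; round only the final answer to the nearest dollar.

Assessed value = $611,200 × 0.74 = $452,288
Taxable value = $452,288 − $80,000 = $372,288
Tax = $372,288 × 0.02667 = $9,928.92096

$9,929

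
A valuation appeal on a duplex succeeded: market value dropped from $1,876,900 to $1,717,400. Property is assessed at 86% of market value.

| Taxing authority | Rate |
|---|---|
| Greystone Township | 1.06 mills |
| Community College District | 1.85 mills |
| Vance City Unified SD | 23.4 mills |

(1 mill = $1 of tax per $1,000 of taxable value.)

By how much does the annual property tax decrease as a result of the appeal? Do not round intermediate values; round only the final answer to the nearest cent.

Old assessed value = $1,876,900 × 0.86 = $1,614,134
New assessed value = $1,717,400 × 0.86 = $1,476,964
Combined rate = 0.00106 + 0.00185 + 0.0234 = 0.02631
Old tax = $1,614,134 × 0.02631 = $42,467.86554
New tax = $1,476,964 × 0.02631 = $38,858.92284
Reduction = $42,467.86554 − $38,858.92284 = $3,608.9427

$3,608.94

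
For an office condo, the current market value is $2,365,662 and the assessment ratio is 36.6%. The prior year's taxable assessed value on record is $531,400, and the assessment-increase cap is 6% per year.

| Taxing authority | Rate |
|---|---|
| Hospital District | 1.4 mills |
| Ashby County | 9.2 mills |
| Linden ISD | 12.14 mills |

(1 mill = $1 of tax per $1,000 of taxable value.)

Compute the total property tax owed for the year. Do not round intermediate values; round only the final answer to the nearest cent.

Uncapped assessed value = $2,365,662 × 0.366 = $865,832.292
Cap limit = $531,400 × 1.06 = $563,284
Taxable assessed value = min($865,832.292, $563,284) = $563,284 (cap binds)
Hospital District: $563,284 × 0.0014 = $788.5976
Ashby County: $563,284 × 0.0092 = $5,182.2128
Linden ISD: $563,284 × 0.01214 = $6,838.26776
Total = $12,809.07816

$12,809.08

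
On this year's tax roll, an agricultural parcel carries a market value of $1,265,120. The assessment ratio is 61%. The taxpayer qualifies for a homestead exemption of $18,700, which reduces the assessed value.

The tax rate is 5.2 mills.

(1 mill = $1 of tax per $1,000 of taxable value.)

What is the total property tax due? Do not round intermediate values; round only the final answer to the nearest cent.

$3,915.72

Assessed value = $1,265,120 × 0.61 = $771,723.2
Taxable value = $771,723.2 − $18,700 = $753,023.2
Tax = $753,023.2 × 0.0052 = $3,915.72064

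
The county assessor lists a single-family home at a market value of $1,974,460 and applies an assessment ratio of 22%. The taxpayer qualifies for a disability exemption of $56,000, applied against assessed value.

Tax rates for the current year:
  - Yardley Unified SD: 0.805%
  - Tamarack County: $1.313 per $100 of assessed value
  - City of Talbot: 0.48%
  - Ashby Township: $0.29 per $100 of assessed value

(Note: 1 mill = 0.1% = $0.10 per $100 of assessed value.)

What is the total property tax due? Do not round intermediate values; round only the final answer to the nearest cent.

Assessed value = $1,974,460 × 0.22 = $434,381.2
Taxable value = $434,381.2 − $56,000 = $378,381.2
Yardley Unified SD: $378,381.2 × 0.00805 = $3,045.96866
Tamarack County: $378,381.2 × 0.01313 = $4,968.145156
City of Talbot: $378,381.2 × 0.0048 = $1,816.22976
Ashby Township: $378,381.2 × 0.0029 = $1,097.30548
Total = $10,927.649056

$10,927.65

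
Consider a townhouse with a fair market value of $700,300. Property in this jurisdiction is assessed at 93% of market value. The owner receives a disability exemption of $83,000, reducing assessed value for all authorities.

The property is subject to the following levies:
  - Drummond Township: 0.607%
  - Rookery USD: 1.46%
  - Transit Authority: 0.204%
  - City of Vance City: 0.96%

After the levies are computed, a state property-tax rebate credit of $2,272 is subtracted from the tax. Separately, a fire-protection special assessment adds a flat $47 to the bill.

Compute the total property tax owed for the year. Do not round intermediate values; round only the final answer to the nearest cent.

$16,136.09

Assessed value = $700,300 × 0.93 = $651,279
Taxable value = $651,279 − $83,000 = $568,279
Drummond Township: $568,279 × 0.00607 = $3,449.45353
Rookery USD: $568,279 × 0.0146 = $8,296.8734
Transit Authority: $568,279 × 0.00204 = $1,159.28916
City of Vance City: $568,279 × 0.0096 = $5,455.4784
Levies subtotal = $18,361.09449
After credit = $18,361.09449 − $2,272 = $16,089.09449
Total = $16,089.09449 + $47 = $16,136.09449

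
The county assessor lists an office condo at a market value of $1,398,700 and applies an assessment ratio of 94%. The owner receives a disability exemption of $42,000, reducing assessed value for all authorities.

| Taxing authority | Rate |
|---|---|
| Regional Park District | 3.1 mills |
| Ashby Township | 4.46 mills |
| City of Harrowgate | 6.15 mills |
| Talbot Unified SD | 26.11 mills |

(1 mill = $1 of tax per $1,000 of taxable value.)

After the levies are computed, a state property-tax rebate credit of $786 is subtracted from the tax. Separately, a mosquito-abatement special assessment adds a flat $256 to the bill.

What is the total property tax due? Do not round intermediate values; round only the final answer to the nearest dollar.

$50,152

Assessed value = $1,398,700 × 0.94 = $1,314,778
Taxable value = $1,314,778 − $42,000 = $1,272,778
Regional Park District: $1,272,778 × 0.0031 = $3,945.6118
Ashby Township: $1,272,778 × 0.00446 = $5,676.58988
City of Harrowgate: $1,272,778 × 0.00615 = $7,827.5847
Talbot Unified SD: $1,272,778 × 0.02611 = $33,232.23358
Levies subtotal = $50,682.01996
After credit = $50,682.01996 − $786 = $49,896.01996
Total = $49,896.01996 + $256 = $50,152.01996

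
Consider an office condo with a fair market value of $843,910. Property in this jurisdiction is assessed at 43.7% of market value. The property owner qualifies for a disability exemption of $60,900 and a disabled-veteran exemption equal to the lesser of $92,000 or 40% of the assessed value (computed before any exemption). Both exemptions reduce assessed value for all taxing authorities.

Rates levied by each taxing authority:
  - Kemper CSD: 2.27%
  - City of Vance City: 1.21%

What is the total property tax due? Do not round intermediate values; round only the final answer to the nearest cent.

$7,512.93

Assessed value = $843,910 × 0.437 = $368,788.67
Disabled-veteran exemption = min($92,000, 40% × $368,788.67) = min($92,000, $147,515.468) = $92,000 (dollar cap binds)
Taxable value = $368,788.67 − $60,900 − $92,000 = $215,888.67
Kemper CSD: $215,888.67 × 0.0227 = $4,900.672809
City of Vance City: $215,888.67 × 0.0121 = $2,612.252907
Total = $7,512.925716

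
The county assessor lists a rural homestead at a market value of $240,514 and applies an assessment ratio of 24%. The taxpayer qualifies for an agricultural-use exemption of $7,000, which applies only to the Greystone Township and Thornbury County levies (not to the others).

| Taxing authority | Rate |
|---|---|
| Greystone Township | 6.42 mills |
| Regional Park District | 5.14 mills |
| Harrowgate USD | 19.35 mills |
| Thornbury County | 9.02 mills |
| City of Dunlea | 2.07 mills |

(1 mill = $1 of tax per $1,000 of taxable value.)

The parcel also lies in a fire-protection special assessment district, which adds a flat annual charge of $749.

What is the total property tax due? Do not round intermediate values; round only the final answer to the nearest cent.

Assessed value = $240,514 × 0.24 = $57,723.36
Greystone Township: ($57,723.36 − $7,000) × 0.00642 = $50,723.36 × 0.00642 = $325.6439712
Regional Park District: $57,723.36 × 0.00514 = $296.6980704
Harrowgate USD: $57,723.36 × 0.01935 = $1,116.947016
Thornbury County: ($57,723.36 − $7,000) × 0.00902 = $50,723.36 × 0.00902 = $457.5247072
City of Dunlea: $57,723.36 × 0.00207 = $119.4873552
Levies subtotal = $2,316.30112
Total = $2,316.30112 + $749 = $3,065.30112

$3,065.30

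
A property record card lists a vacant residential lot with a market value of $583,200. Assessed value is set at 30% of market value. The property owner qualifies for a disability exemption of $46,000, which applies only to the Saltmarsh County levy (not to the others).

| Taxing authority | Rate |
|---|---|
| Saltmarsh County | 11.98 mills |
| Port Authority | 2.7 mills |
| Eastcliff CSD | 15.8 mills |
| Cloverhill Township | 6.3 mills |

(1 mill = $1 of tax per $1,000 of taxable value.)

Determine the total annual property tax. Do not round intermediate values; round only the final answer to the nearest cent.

$5,883.95

Assessed value = $583,200 × 0.3 = $174,960
Saltmarsh County: ($174,960 − $46,000) × 0.01198 = $128,960 × 0.01198 = $1,544.9408
Port Authority: $174,960 × 0.0027 = $472.392
Eastcliff CSD: $174,960 × 0.0158 = $2,764.368
Cloverhill Township: $174,960 × 0.0063 = $1,102.248
Total = $5,883.9488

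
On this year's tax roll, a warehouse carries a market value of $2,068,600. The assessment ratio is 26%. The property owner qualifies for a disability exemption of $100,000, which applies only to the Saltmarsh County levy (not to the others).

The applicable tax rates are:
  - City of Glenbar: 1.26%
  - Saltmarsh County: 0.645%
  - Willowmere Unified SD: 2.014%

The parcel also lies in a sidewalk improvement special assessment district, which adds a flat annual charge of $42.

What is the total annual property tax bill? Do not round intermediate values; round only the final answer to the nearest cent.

$20,474.79

Assessed value = $2,068,600 × 0.26 = $537,836
City of Glenbar: $537,836 × 0.0126 = $6,776.7336
Saltmarsh County: ($537,836 − $100,000) × 0.00645 = $437,836 × 0.00645 = $2,824.0422
Willowmere Unified SD: $537,836 × 0.02014 = $10,832.01704
Levies subtotal = $20,432.79284
Total = $20,432.79284 + $42 = $20,474.79284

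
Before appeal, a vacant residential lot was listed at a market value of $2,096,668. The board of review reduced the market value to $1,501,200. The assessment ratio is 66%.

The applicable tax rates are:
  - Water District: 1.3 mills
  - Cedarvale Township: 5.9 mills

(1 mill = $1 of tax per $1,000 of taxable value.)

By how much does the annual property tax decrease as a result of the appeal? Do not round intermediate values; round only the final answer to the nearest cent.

Old assessed value = $2,096,668 × 0.66 = $1,383,800.88
New assessed value = $1,501,200 × 0.66 = $990,792
Combined rate = 0.0013 + 0.0059 = 0.0072
Old tax = $1,383,800.88 × 0.0072 = $9,963.366336
New tax = $990,792 × 0.0072 = $7,133.7024
Reduction = $9,963.366336 − $7,133.7024 = $2,829.663936

$2,829.66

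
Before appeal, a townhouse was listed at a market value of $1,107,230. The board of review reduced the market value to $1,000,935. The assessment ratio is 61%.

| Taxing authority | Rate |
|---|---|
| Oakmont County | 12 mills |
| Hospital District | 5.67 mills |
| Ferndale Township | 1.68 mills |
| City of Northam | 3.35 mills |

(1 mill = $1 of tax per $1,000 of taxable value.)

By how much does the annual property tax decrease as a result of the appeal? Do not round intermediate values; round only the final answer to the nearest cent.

$1,471.87

Old assessed value = $1,107,230 × 0.61 = $675,410.3
New assessed value = $1,000,935 × 0.61 = $610,570.35
Combined rate = 0.012 + 0.00567 + 0.00168 + 0.00335 = 0.0227
Old tax = $675,410.3 × 0.0227 = $15,331.81381
New tax = $610,570.35 × 0.0227 = $13,859.946945
Reduction = $15,331.81381 − $13,859.946945 = $1,471.866865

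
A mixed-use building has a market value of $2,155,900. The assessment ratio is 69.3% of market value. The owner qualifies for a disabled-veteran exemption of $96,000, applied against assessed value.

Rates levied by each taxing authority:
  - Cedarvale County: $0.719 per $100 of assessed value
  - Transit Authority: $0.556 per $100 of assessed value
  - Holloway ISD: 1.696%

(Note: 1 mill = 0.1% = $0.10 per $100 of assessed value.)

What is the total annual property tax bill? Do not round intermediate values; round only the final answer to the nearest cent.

$41,535.73

Assessed value = $2,155,900 × 0.693 = $1,494,038.7
Taxable value = $1,494,038.7 − $96,000 = $1,398,038.7
Cedarvale County: $1,398,038.7 × 0.00719 = $10,051.898253
Transit Authority: $1,398,038.7 × 0.00556 = $7,773.095172
Holloway ISD: $1,398,038.7 × 0.01696 = $23,710.736352
Total = $41,535.729777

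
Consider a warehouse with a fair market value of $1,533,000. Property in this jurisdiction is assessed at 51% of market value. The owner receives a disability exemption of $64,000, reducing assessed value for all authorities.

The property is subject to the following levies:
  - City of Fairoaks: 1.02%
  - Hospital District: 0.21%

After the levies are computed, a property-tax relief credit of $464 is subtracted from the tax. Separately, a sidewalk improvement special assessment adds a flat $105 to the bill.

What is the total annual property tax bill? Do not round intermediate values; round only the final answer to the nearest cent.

Assessed value = $1,533,000 × 0.51 = $781,830
Taxable value = $781,830 − $64,000 = $717,830
City of Fairoaks: $717,830 × 0.0102 = $7,321.866
Hospital District: $717,830 × 0.0021 = $1,507.443
Levies subtotal = $8,829.309
After credit = $8,829.309 − $464 = $8,365.309
Total = $8,365.309 + $105 = $8,470.309

$8,470.31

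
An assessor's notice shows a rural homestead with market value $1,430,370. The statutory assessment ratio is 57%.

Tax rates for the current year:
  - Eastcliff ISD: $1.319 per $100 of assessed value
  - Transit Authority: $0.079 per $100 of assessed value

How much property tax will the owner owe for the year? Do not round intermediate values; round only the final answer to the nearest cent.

$11,398.05

Assessed value = $1,430,370 × 0.57 = $815,310.9
Eastcliff ISD: $815,310.9 × 0.01319 = $10,753.950771
Transit Authority: $815,310.9 × 0.00079 = $644.095611
Total = $10,753.950771 + $644.095611 = $11,398.046382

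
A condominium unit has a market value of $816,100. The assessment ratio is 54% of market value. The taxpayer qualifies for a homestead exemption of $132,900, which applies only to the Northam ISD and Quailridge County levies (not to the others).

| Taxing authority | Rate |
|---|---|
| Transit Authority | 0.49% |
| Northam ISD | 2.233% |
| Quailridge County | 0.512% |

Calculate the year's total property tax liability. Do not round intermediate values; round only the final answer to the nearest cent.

$10,608.35

Assessed value = $816,100 × 0.54 = $440,694
Transit Authority: $440,694 × 0.0049 = $2,159.4006
Northam ISD: ($440,694 − $132,900) × 0.02233 = $307,794 × 0.02233 = $6,873.04002
Quailridge County: ($440,694 − $132,900) × 0.00512 = $307,794 × 0.00512 = $1,575.90528
Total = $10,608.3459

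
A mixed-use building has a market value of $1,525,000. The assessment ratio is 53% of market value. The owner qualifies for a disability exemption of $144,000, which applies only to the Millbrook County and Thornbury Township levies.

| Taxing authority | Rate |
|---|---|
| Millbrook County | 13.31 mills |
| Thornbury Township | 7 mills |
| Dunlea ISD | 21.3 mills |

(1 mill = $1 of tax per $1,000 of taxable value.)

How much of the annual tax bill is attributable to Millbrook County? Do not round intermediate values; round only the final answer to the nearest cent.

Assessed value = $1,525,000 × 0.53 = $808,250
Millbrook County taxable value = $808,250 − $144,000 = $664,250
Millbrook County levy = $664,250 × 0.01331 = $8,841.1675

$8,841.17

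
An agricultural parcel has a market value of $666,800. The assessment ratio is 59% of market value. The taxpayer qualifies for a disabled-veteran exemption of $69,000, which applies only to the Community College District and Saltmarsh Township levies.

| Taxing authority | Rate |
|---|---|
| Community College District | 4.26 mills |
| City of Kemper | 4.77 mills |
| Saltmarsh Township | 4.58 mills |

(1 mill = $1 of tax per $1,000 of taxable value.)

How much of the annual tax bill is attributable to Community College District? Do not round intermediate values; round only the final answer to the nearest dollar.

Assessed value = $666,800 × 0.59 = $393,412
Community College District taxable value = $393,412 − $69,000 = $324,412
Community College District levy = $324,412 × 0.00426 = $1,381.99512

$1,382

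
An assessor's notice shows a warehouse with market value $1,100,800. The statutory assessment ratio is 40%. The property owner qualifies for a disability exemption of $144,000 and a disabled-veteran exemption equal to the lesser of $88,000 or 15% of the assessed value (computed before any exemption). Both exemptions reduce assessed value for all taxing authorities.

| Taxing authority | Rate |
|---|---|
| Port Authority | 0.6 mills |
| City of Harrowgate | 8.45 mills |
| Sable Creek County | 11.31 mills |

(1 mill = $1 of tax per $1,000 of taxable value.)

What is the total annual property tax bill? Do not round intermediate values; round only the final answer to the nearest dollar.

Assessed value = $1,100,800 × 0.4 = $440,320
Disabled-veteran exemption = min($88,000, 15% × $440,320) = min($88,000, $66,048) = $66,048 (percentage binds)
Taxable value = $440,320 − $144,000 − $66,048 = $230,272
Port Authority: $230,272 × 0.0006 = $138.1632
City of Harrowgate: $230,272 × 0.00845 = $1,945.7984
Sable Creek County: $230,272 × 0.01131 = $2,604.37632
Total = $4,688.33792

$4,688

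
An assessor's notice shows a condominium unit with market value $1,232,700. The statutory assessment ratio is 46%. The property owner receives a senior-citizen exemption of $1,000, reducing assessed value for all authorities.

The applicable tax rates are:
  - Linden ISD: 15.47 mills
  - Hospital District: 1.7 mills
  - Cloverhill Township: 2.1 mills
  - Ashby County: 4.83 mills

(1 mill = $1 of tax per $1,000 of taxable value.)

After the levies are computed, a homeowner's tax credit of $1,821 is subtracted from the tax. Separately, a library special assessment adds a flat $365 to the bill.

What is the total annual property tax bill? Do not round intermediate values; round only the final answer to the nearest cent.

Assessed value = $1,232,700 × 0.46 = $567,042
Taxable value = $567,042 − $1,000 = $566,042
Linden ISD: $566,042 × 0.01547 = $8,756.66974
Hospital District: $566,042 × 0.0017 = $962.2714
Cloverhill Township: $566,042 × 0.0021 = $1,188.6882
Ashby County: $566,042 × 0.00483 = $2,733.98286
Levies subtotal = $13,641.6122
After credit = $13,641.6122 − $1,821 = $11,820.6122
Total = $11,820.6122 + $365 = $12,185.6122

$12,185.61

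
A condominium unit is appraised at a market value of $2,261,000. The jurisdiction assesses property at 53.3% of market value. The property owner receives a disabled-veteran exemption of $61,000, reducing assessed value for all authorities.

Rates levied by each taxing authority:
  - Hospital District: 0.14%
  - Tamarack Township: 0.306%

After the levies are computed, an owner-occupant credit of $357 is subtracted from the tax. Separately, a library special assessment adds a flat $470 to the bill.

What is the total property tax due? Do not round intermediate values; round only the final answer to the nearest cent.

Assessed value = $2,261,000 × 0.533 = $1,205,113
Taxable value = $1,205,113 − $61,000 = $1,144,113
Hospital District: $1,144,113 × 0.0014 = $1,601.7582
Tamarack Township: $1,144,113 × 0.00306 = $3,500.98578
Levies subtotal = $5,102.74398
After credit = $5,102.74398 − $357 = $4,745.74398
Total = $4,745.74398 + $470 = $5,215.74398

$5,215.74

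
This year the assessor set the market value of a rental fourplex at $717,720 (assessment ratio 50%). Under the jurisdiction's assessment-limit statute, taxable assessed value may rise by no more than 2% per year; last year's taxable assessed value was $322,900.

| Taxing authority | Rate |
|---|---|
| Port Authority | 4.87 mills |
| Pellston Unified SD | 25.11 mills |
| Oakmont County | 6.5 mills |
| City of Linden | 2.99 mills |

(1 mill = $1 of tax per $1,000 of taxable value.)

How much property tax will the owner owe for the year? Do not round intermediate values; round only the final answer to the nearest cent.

$12,999.76

Uncapped assessed value = $717,720 × 0.5 = $358,860
Cap limit = $322,900 × 1.02 = $329,358
Taxable assessed value = min($358,860, $329,358) = $329,358 (cap binds)
Port Authority: $329,358 × 0.00487 = $1,603.97346
Pellston Unified SD: $329,358 × 0.02511 = $8,270.17938
Oakmont County: $329,358 × 0.0065 = $2,140.827
City of Linden: $329,358 × 0.00299 = $984.78042
Total = $12,999.76026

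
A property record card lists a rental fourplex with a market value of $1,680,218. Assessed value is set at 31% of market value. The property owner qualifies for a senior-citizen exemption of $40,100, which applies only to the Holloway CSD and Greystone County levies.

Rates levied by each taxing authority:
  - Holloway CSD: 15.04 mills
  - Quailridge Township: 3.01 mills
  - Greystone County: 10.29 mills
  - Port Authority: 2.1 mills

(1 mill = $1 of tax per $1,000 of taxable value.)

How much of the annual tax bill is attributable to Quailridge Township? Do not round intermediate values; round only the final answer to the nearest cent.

$1,567.81

Assessed value = $1,680,218 × 0.31 = $520,867.58
Quailridge Township taxable value = $520,867.58 (exemption does not apply)
Quailridge Township levy = $520,867.58 × 0.00301 = $1,567.8114158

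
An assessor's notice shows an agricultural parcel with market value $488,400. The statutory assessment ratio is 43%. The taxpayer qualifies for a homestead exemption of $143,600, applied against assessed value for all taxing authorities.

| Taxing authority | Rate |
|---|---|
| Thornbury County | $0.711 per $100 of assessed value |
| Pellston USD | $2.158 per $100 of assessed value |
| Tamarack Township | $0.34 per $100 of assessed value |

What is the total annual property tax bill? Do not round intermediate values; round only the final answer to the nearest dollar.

$2,131

Assessed value = $488,400 × 0.43 = $210,012
Taxable value = $210,012 − $143,600 = $66,412
Thornbury County: $66,412 × 0.00711 = $472.18932
Pellston USD: $66,412 × 0.02158 = $1,433.17096
Tamarack Township: $66,412 × 0.0034 = $225.8008
Total = $472.18932 + $1,433.17096 + $225.8008 = $2,131.16108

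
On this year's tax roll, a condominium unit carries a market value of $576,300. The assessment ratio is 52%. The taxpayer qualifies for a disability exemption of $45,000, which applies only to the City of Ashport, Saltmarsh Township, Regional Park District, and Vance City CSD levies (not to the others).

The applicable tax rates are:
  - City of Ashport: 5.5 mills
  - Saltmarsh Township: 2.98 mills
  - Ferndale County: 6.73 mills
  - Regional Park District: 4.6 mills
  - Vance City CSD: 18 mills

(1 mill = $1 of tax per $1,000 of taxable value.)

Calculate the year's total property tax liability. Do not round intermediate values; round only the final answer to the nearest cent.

$9,932.15

Assessed value = $576,300 × 0.52 = $299,676
City of Ashport: ($299,676 − $45,000) × 0.0055 = $254,676 × 0.0055 = $1,400.718
Saltmarsh Township: ($299,676 − $45,000) × 0.00298 = $254,676 × 0.00298 = $758.93448
Ferndale County: $299,676 × 0.00673 = $2,016.81948
Regional Park District: ($299,676 − $45,000) × 0.0046 = $254,676 × 0.0046 = $1,171.5096
Vance City CSD: ($299,676 − $45,000) × 0.018 = $254,676 × 0.018 = $4,584.168
Total = $9,932.14956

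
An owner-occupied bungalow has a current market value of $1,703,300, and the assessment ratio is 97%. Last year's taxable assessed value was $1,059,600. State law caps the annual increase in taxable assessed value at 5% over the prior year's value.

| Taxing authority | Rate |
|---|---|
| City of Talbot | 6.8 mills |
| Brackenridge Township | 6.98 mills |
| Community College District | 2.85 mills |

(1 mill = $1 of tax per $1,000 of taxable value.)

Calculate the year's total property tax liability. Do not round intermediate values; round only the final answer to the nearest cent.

$18,502.21

Uncapped assessed value = $1,703,300 × 0.97 = $1,652,201
Cap limit = $1,059,600 × 1.05 = $1,112,580
Taxable assessed value = min($1,652,201, $1,112,580) = $1,112,580 (cap binds)
City of Talbot: $1,112,580 × 0.0068 = $7,565.544
Brackenridge Township: $1,112,580 × 0.00698 = $7,765.8084
Community College District: $1,112,580 × 0.00285 = $3,170.853
Total = $18,502.2054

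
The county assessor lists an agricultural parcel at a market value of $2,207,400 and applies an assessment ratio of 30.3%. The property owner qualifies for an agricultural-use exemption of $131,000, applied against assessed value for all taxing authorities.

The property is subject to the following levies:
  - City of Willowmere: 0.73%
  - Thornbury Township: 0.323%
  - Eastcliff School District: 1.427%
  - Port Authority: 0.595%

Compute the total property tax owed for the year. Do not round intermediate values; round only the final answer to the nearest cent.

$16,538.65

Assessed value = $2,207,400 × 0.303 = $668,842.2
Taxable value = $668,842.2 − $131,000 = $537,842.2
City of Willowmere: $537,842.2 × 0.0073 = $3,926.24806
Thornbury Township: $537,842.2 × 0.00323 = $1,737.230306
Eastcliff School District: $537,842.2 × 0.01427 = $7,675.008194
Port Authority: $537,842.2 × 0.00595 = $3,200.16109
Total = $3,926.24806 + $1,737.230306 + $7,675.008194 + $3,200.16109 = $16,538.64765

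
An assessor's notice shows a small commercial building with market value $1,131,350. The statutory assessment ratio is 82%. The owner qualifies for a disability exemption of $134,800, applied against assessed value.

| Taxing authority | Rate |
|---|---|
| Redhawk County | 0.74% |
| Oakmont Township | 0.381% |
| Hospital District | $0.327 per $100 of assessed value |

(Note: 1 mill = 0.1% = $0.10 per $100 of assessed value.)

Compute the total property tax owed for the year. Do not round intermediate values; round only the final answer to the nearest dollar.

Assessed value = $1,131,350 × 0.82 = $927,707
Taxable value = $927,707 − $134,800 = $792,907
Redhawk County: $792,907 × 0.0074 = $5,867.5118
Oakmont Township: $792,907 × 0.00381 = $3,020.97567
Hospital District: $792,907 × 0.00327 = $2,592.80589
Total = $11,481.29336

$11,481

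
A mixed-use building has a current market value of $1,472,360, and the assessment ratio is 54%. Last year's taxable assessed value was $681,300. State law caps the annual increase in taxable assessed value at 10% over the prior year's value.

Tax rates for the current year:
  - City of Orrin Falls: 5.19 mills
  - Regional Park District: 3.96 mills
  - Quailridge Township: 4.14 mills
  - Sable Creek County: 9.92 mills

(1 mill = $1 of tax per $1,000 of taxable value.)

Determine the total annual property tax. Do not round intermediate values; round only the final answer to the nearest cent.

Uncapped assessed value = $1,472,360 × 0.54 = $795,074.4
Cap limit = $681,300 × 1.1 = $749,430
Taxable assessed value = min($795,074.4, $749,430) = $749,430 (cap binds)
City of Orrin Falls: $749,430 × 0.00519 = $3,889.5417
Regional Park District: $749,430 × 0.00396 = $2,967.7428
Quailridge Township: $749,430 × 0.00414 = $3,102.6402
Sable Creek County: $749,430 × 0.00992 = $7,434.3456
Total = $17,394.2703

$17,394.27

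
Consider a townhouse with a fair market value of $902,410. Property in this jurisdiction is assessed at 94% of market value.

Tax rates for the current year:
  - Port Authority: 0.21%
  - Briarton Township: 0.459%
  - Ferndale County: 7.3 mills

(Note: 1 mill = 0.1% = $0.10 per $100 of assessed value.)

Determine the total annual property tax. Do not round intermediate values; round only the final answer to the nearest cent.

$11,867.23

Assessed value = $902,410 × 0.94 = $848,265.4
Port Authority: $848,265.4 × 0.0021 = $1,781.35734
Briarton Township: $848,265.4 × 0.00459 = $3,893.538186
Ferndale County: $848,265.4 × 0.0073 = $6,192.33742
Total = $11,867.232946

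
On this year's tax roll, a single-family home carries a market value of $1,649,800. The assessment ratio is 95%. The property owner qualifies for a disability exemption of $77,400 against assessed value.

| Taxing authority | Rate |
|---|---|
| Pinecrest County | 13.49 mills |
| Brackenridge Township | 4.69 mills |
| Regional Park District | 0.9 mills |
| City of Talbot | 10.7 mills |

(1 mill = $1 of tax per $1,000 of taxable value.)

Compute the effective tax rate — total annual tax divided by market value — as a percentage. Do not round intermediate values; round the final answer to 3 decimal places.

Assessed value = $1,649,800 × 0.95 = $1,567,310
Taxable value = $1,567,310 − $77,400 = $1,489,910
Pinecrest County: $1,489,910 × 0.01349 = $20,098.8859
Brackenridge Township: $1,489,910 × 0.00469 = $6,987.6779
Regional Park District: $1,489,910 × 0.0009 = $1,340.919
City of Talbot: $1,489,910 × 0.0107 = $15,942.037
Total tax = $44,369.5198
Effective rate = $44,369.5198 ÷ $1,649,800 = 2.689% of market value

2.689%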